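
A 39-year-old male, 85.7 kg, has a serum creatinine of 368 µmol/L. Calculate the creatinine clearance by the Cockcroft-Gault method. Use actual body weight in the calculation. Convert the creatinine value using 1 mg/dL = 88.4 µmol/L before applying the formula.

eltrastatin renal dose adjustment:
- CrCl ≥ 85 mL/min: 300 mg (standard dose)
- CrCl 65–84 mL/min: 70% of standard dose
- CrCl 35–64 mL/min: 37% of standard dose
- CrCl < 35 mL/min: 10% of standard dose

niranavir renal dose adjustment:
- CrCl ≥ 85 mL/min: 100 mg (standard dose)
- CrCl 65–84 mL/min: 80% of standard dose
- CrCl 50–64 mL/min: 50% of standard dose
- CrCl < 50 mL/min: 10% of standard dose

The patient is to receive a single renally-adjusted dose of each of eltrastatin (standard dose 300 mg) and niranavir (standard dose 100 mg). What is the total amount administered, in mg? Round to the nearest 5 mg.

SCr = 368 / 88.4 = 4.163 mg/dL
CrCl = (140 − 39) × 85.7 / (72 × 4.163) = 8655.7 / 299.74 ≈ 28.9 mL/min
CrCl ≈ 29 mL/min.
eltrastatin: < 35 mL/min → 10% of 300 mg = 30 mg.
niranavir: < 50 mL/min → 10% of 100 mg = 10 mg.
Total = 30 + 10 = 40 mg.

40 mg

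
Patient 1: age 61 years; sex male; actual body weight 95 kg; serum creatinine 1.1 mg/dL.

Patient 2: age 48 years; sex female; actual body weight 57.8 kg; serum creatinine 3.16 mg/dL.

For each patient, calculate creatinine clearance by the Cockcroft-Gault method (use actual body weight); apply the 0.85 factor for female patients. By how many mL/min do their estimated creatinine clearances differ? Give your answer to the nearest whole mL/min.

75 mL/min

Patient 1: CrCl = (140 − 61) × 95 / (72 × 1.1) = 7505.0 / 79.20 ≈ 94.8 mL/min
Patient 2: CrCl = (140 − 48) × 57.8 / (72 × 3.16) × 0.85 = 5317.6 / 227.52 × 0.85 ≈ 19.9 mL/min
|94.8 − 19.9| = 74.9 mL/min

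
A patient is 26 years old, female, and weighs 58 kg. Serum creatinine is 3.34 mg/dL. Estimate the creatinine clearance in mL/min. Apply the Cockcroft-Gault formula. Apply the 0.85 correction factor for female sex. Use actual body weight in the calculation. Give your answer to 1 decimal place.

CrCl = (140 − 26) × 58 / (72 × 3.34) × 0.85 = 6612.0 / 240.48 × 0.85 ≈ 23.4 mL/min

23.4 mL/min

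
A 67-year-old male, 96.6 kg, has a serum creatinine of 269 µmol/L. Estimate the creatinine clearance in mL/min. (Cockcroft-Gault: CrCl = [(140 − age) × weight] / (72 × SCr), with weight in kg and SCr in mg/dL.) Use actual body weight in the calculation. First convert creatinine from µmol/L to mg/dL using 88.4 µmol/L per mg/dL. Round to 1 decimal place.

32.2 mL/min

SCr = 269 / 88.4 = 3.043 mg/dL
CrCl = (140 − 67) × 96.6 / (72 × 3.043) = 7051.8 / 219.10 ≈ 32.2 mL/min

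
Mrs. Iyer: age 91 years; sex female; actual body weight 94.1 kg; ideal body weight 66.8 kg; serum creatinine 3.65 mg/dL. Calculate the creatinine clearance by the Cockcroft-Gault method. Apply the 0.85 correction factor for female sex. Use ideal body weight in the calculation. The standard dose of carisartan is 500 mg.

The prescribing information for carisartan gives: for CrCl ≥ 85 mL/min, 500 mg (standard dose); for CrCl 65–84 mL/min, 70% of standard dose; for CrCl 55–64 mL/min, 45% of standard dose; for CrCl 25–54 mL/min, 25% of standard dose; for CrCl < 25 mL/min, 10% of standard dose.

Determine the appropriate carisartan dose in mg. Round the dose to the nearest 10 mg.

CrCl = (140 − 91) × 66.8 / (72 × 3.65) × 0.85 = 3273.2 / 262.80 × 0.85 ≈ 10.6 mL/min
CrCl ≈ 11 mL/min → bracket < 25 mL/min.
10% of 500 mg = 50 mg

50 mg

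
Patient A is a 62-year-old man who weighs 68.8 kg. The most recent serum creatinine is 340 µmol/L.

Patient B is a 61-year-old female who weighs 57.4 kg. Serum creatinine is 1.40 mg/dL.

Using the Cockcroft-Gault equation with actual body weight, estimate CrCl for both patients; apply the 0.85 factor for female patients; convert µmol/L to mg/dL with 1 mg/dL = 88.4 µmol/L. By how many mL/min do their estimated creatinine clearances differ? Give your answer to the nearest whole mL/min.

19 mL/min

Patient A: SCr = 340 / 88.4 = 3.846 mg/dL
Patient A: CrCl = (140 − 62) × 68.8 / (72 × 3.846) = 5366.4 / 276.91 ≈ 19.4 mL/min
Patient B: CrCl = (140 − 61) × 57.4 / (72 × 1.4) × 0.85 = 4534.6 / 100.80 × 0.85 ≈ 38.2 mL/min
|19.4 − 38.2| = 18.8 mL/min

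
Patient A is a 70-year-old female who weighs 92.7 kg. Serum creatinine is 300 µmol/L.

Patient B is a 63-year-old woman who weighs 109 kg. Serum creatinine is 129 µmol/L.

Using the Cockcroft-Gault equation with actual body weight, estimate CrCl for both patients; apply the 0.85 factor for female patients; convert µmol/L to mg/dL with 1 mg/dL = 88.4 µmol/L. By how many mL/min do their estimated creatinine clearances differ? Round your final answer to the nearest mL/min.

45 mL/min

Patient A: SCr = 300 / 88.4 = 3.394 mg/dL
Patient A: CrCl = (140 − 70) × 92.7 / (72 × 3.394) × 0.85 = 6489.0 / 244.37 × 0.85 ≈ 22.6 mL/min
Patient B: SCr = 129 / 88.4 = 1.459 mg/dL
Patient B: CrCl = (140 − 63) × 109 / (72 × 1.459) × 0.85 = 8393.0 / 105.05 × 0.85 ≈ 67.9 mL/min
|22.6 − 67.9| = 45.3 mL/min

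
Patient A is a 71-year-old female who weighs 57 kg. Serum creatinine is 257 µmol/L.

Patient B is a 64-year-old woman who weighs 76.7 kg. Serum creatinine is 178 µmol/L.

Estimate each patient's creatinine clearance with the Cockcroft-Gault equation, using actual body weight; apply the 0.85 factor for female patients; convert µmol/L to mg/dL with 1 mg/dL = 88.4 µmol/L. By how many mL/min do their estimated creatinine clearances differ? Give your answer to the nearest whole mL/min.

18 mL/min

Patient A: SCr = 257 / 88.4 = 2.907 mg/dL
Patient A: CrCl = (140 − 71) × 57 / (72 × 2.907) × 0.85 = 3933.0 / 209.30 × 0.85 ≈ 16.0 mL/min
Patient B: SCr = 178 / 88.4 = 2.014 mg/dL
Patient B: CrCl = (140 − 64) × 76.7 / (72 × 2.014) × 0.85 = 5829.2 / 145.01 × 0.85 ≈ 34.2 mL/min
|16.0 − 34.2| = 18.2 mL/min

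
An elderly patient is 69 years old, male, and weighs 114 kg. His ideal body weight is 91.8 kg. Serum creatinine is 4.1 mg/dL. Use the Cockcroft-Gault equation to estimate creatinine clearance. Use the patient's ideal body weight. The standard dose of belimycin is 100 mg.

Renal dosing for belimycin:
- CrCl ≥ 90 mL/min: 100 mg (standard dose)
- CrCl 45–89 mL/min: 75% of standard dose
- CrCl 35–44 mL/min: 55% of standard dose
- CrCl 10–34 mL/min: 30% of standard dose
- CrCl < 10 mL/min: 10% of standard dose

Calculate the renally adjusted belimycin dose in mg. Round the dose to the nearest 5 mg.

CrCl = (140 − 69) × 91.8 / (72 × 4.1) = 6517.8 / 295.20 ≈ 22.1 mL/min
CrCl ≈ 22 mL/min → bracket 10–34 mL/min.
30% of 100 mg = 30 mg

30 mg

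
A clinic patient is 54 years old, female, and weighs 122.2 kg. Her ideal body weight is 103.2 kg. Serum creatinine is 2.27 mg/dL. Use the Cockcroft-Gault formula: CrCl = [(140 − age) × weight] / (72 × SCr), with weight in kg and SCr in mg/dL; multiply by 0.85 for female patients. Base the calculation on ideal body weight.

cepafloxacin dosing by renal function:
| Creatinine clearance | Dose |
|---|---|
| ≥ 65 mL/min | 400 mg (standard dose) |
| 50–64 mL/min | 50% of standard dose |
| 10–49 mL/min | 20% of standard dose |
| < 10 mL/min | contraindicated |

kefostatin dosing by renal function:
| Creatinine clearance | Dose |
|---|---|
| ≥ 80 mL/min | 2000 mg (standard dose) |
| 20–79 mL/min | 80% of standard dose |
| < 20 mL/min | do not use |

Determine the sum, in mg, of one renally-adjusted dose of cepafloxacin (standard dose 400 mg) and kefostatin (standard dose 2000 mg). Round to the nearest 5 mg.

CrCl = (140 − 54) × 103.2 / (72 × 2.27) × 0.85 = 8875.2 / 163.44 × 0.85 ≈ 46.2 mL/min
CrCl ≈ 46 mL/min.
cepafloxacin: 10–49 mL/min → 20% of 400 mg = 80 mg.
kefostatin: 20–79 mL/min → 80% of 2000 mg = 1600 mg.
Total = 80 + 1600 = 1680 mg.

1680 mg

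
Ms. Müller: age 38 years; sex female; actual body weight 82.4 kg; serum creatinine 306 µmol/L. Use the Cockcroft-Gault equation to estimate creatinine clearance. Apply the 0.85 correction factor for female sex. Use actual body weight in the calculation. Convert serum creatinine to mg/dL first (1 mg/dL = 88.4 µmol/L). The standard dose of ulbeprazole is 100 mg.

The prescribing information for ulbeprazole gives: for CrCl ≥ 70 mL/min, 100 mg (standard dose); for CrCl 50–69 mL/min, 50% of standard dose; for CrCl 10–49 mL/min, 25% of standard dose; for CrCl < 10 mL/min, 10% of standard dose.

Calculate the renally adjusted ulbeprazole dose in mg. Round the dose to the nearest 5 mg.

SCr = 306 / 88.4 = 3.462 mg/dL
CrCl = (140 − 38) × 82.4 / (72 × 3.462) × 0.85 = 8404.8 / 249.26 × 0.85 ≈ 28.7 mL/min
CrCl ≈ 29 mL/min → bracket 10–49 mL/min.
25% of 100 mg = 25 mg

25 mg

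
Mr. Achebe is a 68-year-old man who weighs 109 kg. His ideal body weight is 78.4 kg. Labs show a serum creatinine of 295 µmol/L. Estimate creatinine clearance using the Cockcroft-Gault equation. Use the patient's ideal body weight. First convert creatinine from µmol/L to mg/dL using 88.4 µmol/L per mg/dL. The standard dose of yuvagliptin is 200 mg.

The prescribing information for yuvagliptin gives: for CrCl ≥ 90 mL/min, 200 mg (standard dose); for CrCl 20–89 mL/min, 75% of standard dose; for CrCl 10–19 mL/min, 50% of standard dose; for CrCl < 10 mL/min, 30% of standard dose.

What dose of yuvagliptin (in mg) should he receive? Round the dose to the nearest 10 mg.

150 mg

SCr = 295 / 88.4 = 3.337 mg/dL
CrCl = (140 − 68) × 78.4 / (72 × 3.337) = 5644.8 / 240.26 ≈ 23.5 mL/min
CrCl ≈ 23 mL/min → bracket 20–89 mL/min.
75% of 200 mg = 150 mg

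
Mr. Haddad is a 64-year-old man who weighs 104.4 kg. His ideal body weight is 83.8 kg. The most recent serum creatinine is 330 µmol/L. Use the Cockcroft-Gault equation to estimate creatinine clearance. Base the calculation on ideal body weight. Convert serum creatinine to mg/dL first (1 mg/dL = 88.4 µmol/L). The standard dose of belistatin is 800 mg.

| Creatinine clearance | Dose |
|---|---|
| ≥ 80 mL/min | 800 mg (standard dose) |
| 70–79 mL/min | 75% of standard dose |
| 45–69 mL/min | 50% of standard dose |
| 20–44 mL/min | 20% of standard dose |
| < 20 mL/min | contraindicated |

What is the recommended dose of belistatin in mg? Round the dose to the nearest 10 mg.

SCr = 330 / 88.4 = 3.733 mg/dL
CrCl = (140 − 64) × 83.8 / (72 × 3.733) = 6368.8 / 268.78 ≈ 23.7 mL/min
CrCl ≈ 24 mL/min → bracket 20–44 mL/min.
20% of 800 mg = 160 mg

160 mg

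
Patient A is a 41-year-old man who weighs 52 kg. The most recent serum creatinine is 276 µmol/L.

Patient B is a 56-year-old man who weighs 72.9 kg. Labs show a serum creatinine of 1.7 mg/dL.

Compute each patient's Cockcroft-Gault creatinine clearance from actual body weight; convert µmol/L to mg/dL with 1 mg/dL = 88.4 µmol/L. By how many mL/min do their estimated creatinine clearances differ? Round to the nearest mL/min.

Patient A: SCr = 276 / 88.4 = 3.122 mg/dL
Patient A: CrCl = (140 − 41) × 52 / (72 × 3.122) = 5148.0 / 224.78 ≈ 22.9 mL/min
Patient B: CrCl = (140 − 56) × 72.9 / (72 × 1.7) = 6123.6 / 122.40 ≈ 50.0 mL/min
|22.9 − 50.0| = 27.1 mL/min

27 mL/min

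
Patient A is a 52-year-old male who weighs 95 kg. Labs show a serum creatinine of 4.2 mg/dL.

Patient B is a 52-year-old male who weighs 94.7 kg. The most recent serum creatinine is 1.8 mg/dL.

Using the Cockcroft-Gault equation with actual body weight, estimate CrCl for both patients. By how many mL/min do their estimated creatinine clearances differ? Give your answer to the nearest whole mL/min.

37 mL/min

Patient A: CrCl = (140 − 52) × 95 / (72 × 4.2) = 8360.0 / 302.40 ≈ 27.6 mL/min
Patient B: CrCl = (140 − 52) × 94.7 / (72 × 1.8) = 8333.6 / 129.60 ≈ 64.3 mL/min
|27.6 − 64.3| = 36.7 mL/min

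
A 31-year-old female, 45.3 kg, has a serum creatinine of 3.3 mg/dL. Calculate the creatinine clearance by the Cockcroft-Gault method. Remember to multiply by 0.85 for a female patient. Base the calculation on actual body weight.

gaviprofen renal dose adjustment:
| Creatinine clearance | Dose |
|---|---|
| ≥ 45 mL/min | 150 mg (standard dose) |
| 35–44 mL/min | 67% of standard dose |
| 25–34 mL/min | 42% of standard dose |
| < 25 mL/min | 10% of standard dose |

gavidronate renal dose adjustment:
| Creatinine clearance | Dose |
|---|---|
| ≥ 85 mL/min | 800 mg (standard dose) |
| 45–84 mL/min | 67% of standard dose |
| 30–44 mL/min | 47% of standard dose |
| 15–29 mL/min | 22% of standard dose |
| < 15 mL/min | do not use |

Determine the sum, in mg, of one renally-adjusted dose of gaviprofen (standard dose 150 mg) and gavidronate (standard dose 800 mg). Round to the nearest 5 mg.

CrCl = (140 − 31) × 45.3 / (72 × 3.3) × 0.85 = 4937.7 / 237.60 × 0.85 ≈ 17.7 mL/min
CrCl ≈ 18 mL/min.
gaviprofen: < 25 mL/min → 10% of 150 mg = 15 mg.
gavidronate: 15–29 mL/min → 22% of 800 mg = 176 mg.
Total = 15 + 176 = 191 mg.

190 mg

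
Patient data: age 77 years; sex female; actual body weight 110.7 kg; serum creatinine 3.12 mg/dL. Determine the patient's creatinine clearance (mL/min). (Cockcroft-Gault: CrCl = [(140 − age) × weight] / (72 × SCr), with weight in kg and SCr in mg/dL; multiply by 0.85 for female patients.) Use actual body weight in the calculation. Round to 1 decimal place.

CrCl = (140 − 77) × 110.7 / (72 × 3.12) × 0.85 = 6974.1 / 224.64 × 0.85 ≈ 26.4 mL/min

26.4 mL/min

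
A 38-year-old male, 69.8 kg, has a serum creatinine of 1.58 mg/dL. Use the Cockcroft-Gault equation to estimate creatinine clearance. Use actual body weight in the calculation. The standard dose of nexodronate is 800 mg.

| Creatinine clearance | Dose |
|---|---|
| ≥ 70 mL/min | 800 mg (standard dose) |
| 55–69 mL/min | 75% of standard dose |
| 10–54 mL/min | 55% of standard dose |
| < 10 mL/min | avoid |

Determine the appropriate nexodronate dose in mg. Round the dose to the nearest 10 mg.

CrCl = (140 − 38) × 69.8 / (72 × 1.58) = 7119.6 / 113.76 ≈ 62.6 mL/min
CrCl ≈ 63 mL/min → bracket 55–69 mL/min.
75% of 800 mg = 600 mg

600 mg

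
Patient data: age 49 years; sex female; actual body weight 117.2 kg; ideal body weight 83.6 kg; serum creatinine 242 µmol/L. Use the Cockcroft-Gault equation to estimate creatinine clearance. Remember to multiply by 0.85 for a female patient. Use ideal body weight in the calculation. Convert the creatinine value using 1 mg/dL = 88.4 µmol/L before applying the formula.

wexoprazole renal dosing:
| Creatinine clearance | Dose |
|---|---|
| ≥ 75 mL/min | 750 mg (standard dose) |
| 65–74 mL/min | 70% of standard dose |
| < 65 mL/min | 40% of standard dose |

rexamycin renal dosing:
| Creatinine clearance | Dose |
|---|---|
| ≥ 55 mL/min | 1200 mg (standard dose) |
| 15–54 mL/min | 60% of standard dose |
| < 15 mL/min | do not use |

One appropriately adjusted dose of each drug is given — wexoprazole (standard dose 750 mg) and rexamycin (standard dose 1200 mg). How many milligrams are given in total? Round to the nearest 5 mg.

1020 mg

SCr = 242 / 88.4 = 2.738 mg/dL
CrCl = (140 − 49) × 83.6 / (72 × 2.738) × 0.85 = 7607.6 / 197.14 × 0.85 ≈ 32.8 mL/min
CrCl ≈ 33 mL/min.
wexoprazole: < 65 mL/min → 40% of 750 mg = 300 mg.
rexamycin: 15–54 mL/min → 60% of 1200 mg = 720 mg.
Total = 300 + 720 = 1020 mg.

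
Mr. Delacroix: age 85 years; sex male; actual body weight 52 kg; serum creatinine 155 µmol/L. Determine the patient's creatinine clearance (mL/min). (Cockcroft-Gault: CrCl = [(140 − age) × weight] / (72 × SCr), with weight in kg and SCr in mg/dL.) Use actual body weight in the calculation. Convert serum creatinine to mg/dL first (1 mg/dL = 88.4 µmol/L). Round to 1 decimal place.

SCr = 155 / 88.4 = 1.753 mg/dL
CrCl = (140 − 85) × 52 / (72 × 1.753) = 2860.0 / 126.22 ≈ 22.7 mL/min

22.7 mL/min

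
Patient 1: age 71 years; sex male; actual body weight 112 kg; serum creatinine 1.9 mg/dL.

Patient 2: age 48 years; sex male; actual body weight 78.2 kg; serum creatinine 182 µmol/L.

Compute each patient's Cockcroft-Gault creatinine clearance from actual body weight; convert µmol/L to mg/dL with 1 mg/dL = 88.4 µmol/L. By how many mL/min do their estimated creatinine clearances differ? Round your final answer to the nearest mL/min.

Patient 1: CrCl = (140 − 71) × 112 / (72 × 1.9) = 7728.0 / 136.80 ≈ 56.5 mL/min
Patient 2: SCr = 182 / 88.4 = 2.059 mg/dL
Patient 2: CrCl = (140 − 48) × 78.2 / (72 × 2.059) = 7194.4 / 148.25 ≈ 48.5 mL/min
|56.5 − 48.5| = 8.0 mL/min

8 mL/min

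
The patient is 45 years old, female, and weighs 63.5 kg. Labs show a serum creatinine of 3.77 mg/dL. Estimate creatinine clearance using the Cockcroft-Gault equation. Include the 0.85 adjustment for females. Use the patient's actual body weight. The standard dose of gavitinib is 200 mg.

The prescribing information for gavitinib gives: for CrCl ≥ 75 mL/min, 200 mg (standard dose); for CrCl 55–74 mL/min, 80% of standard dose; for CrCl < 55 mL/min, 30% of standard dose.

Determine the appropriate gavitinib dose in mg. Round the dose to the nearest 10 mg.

60 mg

CrCl = (140 − 45) × 63.5 / (72 × 3.77) × 0.85 = 6032.5 / 271.44 × 0.85 ≈ 18.9 mL/min
CrCl ≈ 19 mL/min → bracket < 55 mL/min.
30% of 200 mg = 60 mg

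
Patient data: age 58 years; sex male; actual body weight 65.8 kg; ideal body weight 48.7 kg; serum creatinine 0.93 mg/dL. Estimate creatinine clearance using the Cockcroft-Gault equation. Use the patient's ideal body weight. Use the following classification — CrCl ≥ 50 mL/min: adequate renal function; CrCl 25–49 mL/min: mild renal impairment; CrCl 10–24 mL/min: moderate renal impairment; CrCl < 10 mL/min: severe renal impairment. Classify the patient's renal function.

CrCl = (140 − 58) × 48.7 / (72 × 0.93) = 3993.4 / 66.96 ≈ 59.6 mL/min
60 mL/min falls in the 'adequate renal function' range.

adequate renal function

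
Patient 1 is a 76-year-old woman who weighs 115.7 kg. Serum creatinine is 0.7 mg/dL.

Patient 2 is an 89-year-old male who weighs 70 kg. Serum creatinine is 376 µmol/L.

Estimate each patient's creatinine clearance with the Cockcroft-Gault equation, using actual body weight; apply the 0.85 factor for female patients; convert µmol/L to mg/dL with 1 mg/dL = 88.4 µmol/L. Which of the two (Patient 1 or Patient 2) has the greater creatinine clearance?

Patient 1: CrCl = (140 − 76) × 115.7 / (72 × 0.7) × 0.85 = 7404.8 / 50.40 × 0.85 ≈ 124.9 mL/min
Patient 2: SCr = 376 / 88.4 = 4.253 mg/dL
Patient 2: CrCl = (140 − 89) × 70 / (72 × 4.253) = 3570.0 / 306.22 ≈ 11.7 mL/min
124.9 vs 11.7 mL/min → Patient 1 is higher.

Patient 1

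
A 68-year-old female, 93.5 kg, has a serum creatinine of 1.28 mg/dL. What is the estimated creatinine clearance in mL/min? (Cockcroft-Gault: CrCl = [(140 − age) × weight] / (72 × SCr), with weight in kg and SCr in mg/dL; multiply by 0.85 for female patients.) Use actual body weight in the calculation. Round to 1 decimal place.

CrCl = (140 − 68) × 93.5 / (72 × 1.28) × 0.85 = 6732.0 / 92.16 × 0.85 ≈ 62.1 mL/min

62.1 mL/min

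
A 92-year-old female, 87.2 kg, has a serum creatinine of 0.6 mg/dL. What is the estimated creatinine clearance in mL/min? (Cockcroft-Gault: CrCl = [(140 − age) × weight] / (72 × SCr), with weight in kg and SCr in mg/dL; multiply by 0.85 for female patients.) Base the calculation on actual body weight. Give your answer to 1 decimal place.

82.4 mL/min

CrCl = (140 − 92) × 87.2 / (72 × 0.6) × 0.85 = 4185.6 / 43.20 × 0.85 ≈ 82.4 mL/min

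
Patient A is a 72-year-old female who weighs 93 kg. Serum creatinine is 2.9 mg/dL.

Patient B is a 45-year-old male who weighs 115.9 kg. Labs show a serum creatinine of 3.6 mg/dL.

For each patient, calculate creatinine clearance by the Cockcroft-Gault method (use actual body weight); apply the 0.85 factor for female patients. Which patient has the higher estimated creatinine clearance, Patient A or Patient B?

Patient B

Patient A: CrCl = (140 − 72) × 93 / (72 × 2.9) × 0.85 = 6324.0 / 208.80 × 0.85 ≈ 25.7 mL/min
Patient B: CrCl = (140 − 45) × 115.9 / (72 × 3.6) = 11010.5 / 259.20 ≈ 42.5 mL/min
25.7 vs 42.5 mL/min → Patient B is higher.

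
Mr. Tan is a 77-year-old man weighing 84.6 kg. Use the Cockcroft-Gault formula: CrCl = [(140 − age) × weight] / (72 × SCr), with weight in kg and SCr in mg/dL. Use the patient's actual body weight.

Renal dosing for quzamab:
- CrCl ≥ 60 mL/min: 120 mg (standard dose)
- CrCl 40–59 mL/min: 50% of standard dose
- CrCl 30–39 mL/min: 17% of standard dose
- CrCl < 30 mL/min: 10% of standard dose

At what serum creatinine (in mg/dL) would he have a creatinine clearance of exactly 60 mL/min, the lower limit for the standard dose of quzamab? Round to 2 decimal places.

Standard dose requires CrCl ≥ 60 mL/min.
Set (140 − 77) × 84.6 / (72 × SCr) = 60
SCr = (140 − 77) × 84.6 / (72 × 60) = 1.234 mg/dL

1.23 mg/dL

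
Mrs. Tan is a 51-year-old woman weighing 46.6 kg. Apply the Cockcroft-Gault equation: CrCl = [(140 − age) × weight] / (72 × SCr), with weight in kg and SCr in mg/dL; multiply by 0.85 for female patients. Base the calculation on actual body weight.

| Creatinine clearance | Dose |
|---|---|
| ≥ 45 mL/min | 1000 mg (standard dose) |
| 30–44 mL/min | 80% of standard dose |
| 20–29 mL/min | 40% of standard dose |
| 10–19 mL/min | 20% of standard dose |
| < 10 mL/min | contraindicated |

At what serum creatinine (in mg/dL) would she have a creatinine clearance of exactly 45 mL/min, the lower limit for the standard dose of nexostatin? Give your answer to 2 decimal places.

1.09 mg/dL

Standard dose requires CrCl ≥ 45 mL/min.
Set (140 − 51) × 46.6 × 0.85 / (72 × SCr) = 45
SCr = (140 − 51) × 46.6 × 0.85 / (72 × 45) = 1.088 mg/dL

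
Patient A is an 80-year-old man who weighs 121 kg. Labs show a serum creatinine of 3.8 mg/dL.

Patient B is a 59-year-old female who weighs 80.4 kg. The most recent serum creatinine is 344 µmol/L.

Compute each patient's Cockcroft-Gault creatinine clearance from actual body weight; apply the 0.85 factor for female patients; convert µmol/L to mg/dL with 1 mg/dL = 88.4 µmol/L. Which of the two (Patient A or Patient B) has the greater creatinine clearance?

Patient A

Patient A: CrCl = (140 − 80) × 121 / (72 × 3.8) = 7260.0 / 273.60 ≈ 26.5 mL/min
Patient B: SCr = 344 / 88.4 = 3.891 mg/dL
Patient B: CrCl = (140 − 59) × 80.4 / (72 × 3.891) × 0.85 = 6512.4 / 280.15 × 0.85 ≈ 19.8 mL/min
26.5 vs 19.8 mL/min → Patient A is higher.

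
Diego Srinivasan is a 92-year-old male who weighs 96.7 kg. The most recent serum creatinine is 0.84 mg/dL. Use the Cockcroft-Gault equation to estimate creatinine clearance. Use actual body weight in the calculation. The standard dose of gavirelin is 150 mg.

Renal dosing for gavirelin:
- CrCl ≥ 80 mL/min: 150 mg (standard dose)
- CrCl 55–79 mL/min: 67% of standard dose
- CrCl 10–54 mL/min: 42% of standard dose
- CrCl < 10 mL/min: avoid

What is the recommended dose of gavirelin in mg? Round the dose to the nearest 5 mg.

CrCl = (140 − 92) × 96.7 / (72 × 0.84) = 4641.6 / 60.48 ≈ 76.7 mL/min
CrCl ≈ 77 mL/min → bracket 55–79 mL/min.
67% of 150 mg = 100.5 mg → 100 mg

100 mg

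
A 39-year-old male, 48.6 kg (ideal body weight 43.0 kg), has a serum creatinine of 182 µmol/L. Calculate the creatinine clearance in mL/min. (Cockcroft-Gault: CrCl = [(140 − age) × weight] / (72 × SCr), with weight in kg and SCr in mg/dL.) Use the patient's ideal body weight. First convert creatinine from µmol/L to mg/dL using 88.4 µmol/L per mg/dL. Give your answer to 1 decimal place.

SCr = 182 / 88.4 = 2.059 mg/dL
CrCl = (140 − 39) × 43 / (72 × 2.059) = 4343.0 / 148.25 ≈ 29.3 mL/min

29.3 mL/min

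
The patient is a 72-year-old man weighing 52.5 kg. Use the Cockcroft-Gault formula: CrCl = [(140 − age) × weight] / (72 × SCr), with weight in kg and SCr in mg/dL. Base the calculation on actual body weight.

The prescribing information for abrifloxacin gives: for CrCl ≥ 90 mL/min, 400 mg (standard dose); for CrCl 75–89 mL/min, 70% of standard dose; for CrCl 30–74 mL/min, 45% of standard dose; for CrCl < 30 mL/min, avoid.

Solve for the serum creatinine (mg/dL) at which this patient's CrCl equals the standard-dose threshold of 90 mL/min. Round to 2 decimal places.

0.55 mg/dL

Standard dose requires CrCl ≥ 90 mL/min.
Set (140 − 72) × 52.5 / (72 × SCr) = 90
SCr = (140 − 72) × 52.5 / (72 × 90) = 0.551 mg/dL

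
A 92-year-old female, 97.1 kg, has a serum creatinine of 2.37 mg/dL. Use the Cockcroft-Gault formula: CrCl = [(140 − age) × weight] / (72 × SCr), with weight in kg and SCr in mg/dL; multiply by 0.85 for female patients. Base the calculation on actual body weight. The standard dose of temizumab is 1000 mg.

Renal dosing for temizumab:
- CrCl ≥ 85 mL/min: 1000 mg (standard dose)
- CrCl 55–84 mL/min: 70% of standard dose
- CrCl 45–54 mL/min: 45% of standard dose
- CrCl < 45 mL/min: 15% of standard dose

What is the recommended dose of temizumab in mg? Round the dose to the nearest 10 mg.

CrCl = (140 − 92) × 97.1 / (72 × 2.37) × 0.85 = 4660.8 / 170.64 × 0.85 ≈ 23.2 mL/min
CrCl ≈ 23 mL/min → bracket < 45 mL/min.
15% of 1000 mg = 150 mg

150 mg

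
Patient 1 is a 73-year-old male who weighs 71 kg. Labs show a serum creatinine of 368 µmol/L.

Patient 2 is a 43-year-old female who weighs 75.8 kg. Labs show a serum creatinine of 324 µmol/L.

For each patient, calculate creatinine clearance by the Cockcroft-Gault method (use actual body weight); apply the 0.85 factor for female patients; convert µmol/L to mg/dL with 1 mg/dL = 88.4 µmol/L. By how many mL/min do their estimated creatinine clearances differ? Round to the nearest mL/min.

Patient 1: SCr = 368 / 88.4 = 4.163 mg/dL
Patient 1: CrCl = (140 − 73) × 71 / (72 × 4.163) = 4757.0 / 299.74 ≈ 15.9 mL/min
Patient 2: SCr = 324 / 88.4 = 3.665 mg/dL
Patient 2: CrCl = (140 − 43) × 75.8 / (72 × 3.665) × 0.85 = 7352.6 / 263.88 × 0.85 ≈ 23.7 mL/min
|15.9 − 23.7| = 7.8 mL/min

8 mL/min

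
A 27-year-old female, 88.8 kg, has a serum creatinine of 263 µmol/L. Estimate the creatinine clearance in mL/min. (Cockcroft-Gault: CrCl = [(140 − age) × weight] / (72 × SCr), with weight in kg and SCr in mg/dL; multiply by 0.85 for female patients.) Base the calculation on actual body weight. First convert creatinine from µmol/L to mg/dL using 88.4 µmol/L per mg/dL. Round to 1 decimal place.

39.8 mL/min

SCr = 263 / 88.4 = 2.975 mg/dL
CrCl = (140 − 27) × 88.8 / (72 × 2.975) × 0.85 = 10034.4 / 214.20 × 0.85 ≈ 39.8 mL/min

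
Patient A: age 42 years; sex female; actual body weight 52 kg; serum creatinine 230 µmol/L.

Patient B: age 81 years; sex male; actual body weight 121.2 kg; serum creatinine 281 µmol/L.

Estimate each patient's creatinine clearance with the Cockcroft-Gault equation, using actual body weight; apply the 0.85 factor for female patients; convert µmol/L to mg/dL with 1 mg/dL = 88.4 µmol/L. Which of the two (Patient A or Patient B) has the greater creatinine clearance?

Patient B

Patient A: SCr = 230 / 88.4 = 2.602 mg/dL
Patient A: CrCl = (140 − 42) × 52 / (72 × 2.602) × 0.85 = 5096.0 / 187.34 × 0.85 ≈ 23.1 mL/min
Patient B: SCr = 281 / 88.4 = 3.179 mg/dL
Patient B: CrCl = (140 − 81) × 121.2 / (72 × 3.179) = 7150.8 / 228.89 ≈ 31.2 mL/min
23.1 vs 31.2 mL/min → Patient B is higher.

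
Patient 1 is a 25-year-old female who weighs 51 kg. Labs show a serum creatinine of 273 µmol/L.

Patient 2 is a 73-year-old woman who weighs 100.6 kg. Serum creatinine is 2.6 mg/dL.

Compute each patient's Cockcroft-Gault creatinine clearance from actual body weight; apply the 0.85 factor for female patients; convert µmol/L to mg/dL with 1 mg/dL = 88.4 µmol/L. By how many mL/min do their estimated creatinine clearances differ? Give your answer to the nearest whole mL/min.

Patient 1: SCr = 273 / 88.4 = 3.088 mg/dL
Patient 1: CrCl = (140 − 25) × 51 / (72 × 3.088) × 0.85 = 5865.0 / 222.34 × 0.85 ≈ 22.4 mL/min
Patient 2: CrCl = (140 − 73) × 100.6 / (72 × 2.6) × 0.85 = 6740.2 / 187.20 × 0.85 ≈ 30.6 mL/min
|22.4 − 30.6| = 8.2 mL/min

8 mL/min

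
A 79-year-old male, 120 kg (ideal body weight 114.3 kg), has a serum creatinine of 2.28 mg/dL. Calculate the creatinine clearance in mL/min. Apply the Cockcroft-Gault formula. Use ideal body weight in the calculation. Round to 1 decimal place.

CrCl = (140 − 79) × 114.3 / (72 × 2.28) = 6972.3 / 164.16 ≈ 42.5 mL/min

42.5 mL/min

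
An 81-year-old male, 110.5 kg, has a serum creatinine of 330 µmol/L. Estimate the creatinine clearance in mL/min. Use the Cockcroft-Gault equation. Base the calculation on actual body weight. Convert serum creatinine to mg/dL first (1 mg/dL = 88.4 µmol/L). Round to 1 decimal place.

SCr = 330 / 88.4 = 3.733 mg/dL
CrCl = (140 − 81) × 110.5 / (72 × 3.733) = 6519.5 / 268.78 ≈ 24.3 mL/min

24.3 mL/min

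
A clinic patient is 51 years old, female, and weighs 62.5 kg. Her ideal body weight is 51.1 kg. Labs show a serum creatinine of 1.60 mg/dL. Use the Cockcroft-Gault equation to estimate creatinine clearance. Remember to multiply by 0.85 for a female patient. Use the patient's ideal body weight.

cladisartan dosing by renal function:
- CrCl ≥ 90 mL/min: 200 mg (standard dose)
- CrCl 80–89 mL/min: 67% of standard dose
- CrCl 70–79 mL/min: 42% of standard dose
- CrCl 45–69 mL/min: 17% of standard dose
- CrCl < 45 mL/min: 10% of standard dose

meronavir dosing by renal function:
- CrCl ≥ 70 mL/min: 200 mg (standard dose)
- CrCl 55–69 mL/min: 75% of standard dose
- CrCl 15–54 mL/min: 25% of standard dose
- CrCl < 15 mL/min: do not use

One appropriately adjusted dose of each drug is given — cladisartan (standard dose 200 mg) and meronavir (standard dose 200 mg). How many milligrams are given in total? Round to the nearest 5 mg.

70 mg

CrCl = (140 − 51) × 51.1 / (72 × 1.6) × 0.85 = 4547.9 / 115.20 × 0.85 ≈ 33.6 mL/min
CrCl ≈ 34 mL/min.
cladisartan: < 45 mL/min → 10% of 200 mg = 20 mg.
meronavir: 15–54 mL/min → 25% of 200 mg = 50 mg.
Total = 20 + 50 = 70 mg.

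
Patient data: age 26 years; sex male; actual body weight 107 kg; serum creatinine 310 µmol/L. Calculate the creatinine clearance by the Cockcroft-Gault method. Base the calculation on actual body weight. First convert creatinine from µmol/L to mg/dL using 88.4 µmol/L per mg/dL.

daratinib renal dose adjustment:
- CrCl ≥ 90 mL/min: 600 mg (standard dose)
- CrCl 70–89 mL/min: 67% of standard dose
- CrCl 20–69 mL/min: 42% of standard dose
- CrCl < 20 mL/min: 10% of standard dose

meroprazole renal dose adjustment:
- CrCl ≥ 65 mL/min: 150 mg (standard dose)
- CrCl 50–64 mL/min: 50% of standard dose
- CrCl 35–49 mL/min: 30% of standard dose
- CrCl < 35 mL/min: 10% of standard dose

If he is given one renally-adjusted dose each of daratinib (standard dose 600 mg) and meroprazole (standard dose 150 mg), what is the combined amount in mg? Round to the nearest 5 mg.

SCr = 310 / 88.4 = 3.507 mg/dL
CrCl = (140 − 26) × 107 / (72 × 3.507) = 12198.0 / 252.50 ≈ 48.3 mL/min
CrCl ≈ 48 mL/min.
daratinib: 20–69 mL/min → 42% of 600 mg = 252 mg.
meroprazole: 35–49 mL/min → 30% of 150 mg = 45 mg.
Total = 252 + 45 = 297 mg.

295 mg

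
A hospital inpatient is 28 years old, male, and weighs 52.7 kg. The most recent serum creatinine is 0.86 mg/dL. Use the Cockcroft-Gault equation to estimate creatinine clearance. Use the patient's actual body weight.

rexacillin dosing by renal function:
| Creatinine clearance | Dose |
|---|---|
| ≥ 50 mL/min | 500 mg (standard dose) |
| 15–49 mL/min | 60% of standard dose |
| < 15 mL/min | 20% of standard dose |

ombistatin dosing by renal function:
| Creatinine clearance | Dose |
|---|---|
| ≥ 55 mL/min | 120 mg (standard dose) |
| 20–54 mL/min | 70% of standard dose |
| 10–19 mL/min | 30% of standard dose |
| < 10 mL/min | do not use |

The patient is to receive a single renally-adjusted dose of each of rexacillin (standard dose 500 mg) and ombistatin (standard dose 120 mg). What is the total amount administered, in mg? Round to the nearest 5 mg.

CrCl = (140 − 28) × 52.7 / (72 × 0.86) = 5902.4 / 61.92 ≈ 95.3 mL/min
CrCl ≈ 95 mL/min.
rexacillin: ≥ 50 mL/min → 100% of 500 mg = 500 mg.
ombistatin: ≥ 55 mL/min → 100% of 120 mg = 120 mg.
Total = 500 + 120 = 620 mg.

620 mg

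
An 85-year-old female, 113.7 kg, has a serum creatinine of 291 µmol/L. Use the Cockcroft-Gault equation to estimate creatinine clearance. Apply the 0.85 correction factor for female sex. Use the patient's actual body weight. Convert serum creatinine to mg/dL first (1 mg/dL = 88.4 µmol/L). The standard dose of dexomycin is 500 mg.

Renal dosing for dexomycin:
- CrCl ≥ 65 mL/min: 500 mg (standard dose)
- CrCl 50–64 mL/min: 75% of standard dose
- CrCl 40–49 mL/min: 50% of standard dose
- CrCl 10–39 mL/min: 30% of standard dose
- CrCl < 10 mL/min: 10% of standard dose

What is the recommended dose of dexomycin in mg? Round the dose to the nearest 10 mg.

150 mg

SCr = 291 / 88.4 = 3.292 mg/dL
CrCl = (140 − 85) × 113.7 / (72 × 3.292) × 0.85 = 6253.5 / 237.02 × 0.85 ≈ 22.4 mL/min
CrCl ≈ 22 mL/min → bracket 10–39 mL/min.
30% of 500 mg = 150 mg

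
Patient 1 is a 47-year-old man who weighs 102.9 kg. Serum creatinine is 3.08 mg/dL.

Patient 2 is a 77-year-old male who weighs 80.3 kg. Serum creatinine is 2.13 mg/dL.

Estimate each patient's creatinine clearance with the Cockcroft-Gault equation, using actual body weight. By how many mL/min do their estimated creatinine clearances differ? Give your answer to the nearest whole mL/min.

10 mL/min

Patient 1: CrCl = (140 − 47) × 102.9 / (72 × 3.08) = 9569.7 / 221.76 ≈ 43.2 mL/min
Patient 2: CrCl = (140 − 77) × 80.3 / (72 × 2.13) = 5058.9 / 153.36 ≈ 33.0 mL/min
|43.2 − 33.0| = 10.2 mL/min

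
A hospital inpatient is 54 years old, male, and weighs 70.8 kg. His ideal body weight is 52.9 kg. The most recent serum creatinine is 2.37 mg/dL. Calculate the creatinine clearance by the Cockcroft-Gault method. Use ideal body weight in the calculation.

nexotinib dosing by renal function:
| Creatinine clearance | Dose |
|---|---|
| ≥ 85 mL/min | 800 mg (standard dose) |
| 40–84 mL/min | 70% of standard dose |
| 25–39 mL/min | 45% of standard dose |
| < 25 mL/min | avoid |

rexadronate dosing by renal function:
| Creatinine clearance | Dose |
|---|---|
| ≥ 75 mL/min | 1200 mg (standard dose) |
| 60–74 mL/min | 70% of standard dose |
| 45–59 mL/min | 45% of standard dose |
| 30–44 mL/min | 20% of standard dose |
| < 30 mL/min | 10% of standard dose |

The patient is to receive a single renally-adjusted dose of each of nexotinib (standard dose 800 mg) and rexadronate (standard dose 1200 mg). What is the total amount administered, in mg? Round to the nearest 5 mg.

480 mg

CrCl = (140 − 54) × 52.9 / (72 × 2.37) = 4549.4 / 170.64 ≈ 26.7 mL/min
CrCl ≈ 27 mL/min.
nexotinib: 25–39 mL/min → 45% of 800 mg = 360 mg.
rexadronate: < 30 mL/min → 10% of 1200 mg = 120 mg.
Total = 360 + 120 = 480 mg.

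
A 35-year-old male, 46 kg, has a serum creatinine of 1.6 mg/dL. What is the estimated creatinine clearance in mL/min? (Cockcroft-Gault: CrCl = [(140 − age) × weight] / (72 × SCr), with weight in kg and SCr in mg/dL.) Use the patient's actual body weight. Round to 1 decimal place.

41.9 mL/min

CrCl = (140 − 35) × 46 / (72 × 1.6) = 4830.0 / 115.20 ≈ 41.9 mL/min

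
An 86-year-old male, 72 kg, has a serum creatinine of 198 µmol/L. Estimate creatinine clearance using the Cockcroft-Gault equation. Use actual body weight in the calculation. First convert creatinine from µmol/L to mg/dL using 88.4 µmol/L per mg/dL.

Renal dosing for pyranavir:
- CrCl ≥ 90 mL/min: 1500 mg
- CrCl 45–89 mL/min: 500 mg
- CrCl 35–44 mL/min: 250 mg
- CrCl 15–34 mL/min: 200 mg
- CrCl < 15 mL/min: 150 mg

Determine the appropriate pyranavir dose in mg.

SCr = 198 / 88.4 = 2.24 mg/dL
CrCl = (140 − 86) × 72 / (72 × 2.24) = 3888.0 / 161.28 ≈ 24.1 mL/min
CrCl ≈ 24 mL/min → bracket 15–34 mL/min.
Dose for this bracket: 200 mg.

200 mg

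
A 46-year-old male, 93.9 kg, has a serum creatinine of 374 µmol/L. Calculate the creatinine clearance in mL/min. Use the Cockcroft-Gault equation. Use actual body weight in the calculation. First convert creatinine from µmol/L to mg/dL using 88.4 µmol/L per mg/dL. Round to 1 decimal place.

SCr = 374 / 88.4 = 4.231 mg/dL
CrCl = (140 − 46) × 93.9 / (72 × 4.231) = 8826.6 / 304.63 ≈ 29.0 mL/min

29.0 mL/min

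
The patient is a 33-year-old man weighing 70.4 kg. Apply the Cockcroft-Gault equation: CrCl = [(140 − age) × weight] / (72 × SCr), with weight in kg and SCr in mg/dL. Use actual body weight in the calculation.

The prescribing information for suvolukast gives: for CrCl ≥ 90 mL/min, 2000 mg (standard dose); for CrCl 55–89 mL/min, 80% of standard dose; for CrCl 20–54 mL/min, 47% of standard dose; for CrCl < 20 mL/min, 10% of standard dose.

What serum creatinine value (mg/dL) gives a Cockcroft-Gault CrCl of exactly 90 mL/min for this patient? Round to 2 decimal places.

1.16 mg/dL

Standard dose requires CrCl ≥ 90 mL/min.
Set (140 − 33) × 70.4 / (72 × SCr) = 90
SCr = (140 − 33) × 70.4 / (72 × 90) = 1.162 mg/dL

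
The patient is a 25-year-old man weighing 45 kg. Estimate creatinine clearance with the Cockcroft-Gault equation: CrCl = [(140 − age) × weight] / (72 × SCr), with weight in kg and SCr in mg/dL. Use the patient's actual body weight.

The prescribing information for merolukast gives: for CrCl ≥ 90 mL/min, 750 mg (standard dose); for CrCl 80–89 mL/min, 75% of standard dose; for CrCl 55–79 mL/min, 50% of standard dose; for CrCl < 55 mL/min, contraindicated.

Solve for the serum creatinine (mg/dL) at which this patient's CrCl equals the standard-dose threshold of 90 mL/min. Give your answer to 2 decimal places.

0.80 mg/dL

Standard dose requires CrCl ≥ 90 mL/min.
Set (140 − 25) × 45 / (72 × SCr) = 90
SCr = (140 − 25) × 45 / (72 × 90) = 0.799 mg/dL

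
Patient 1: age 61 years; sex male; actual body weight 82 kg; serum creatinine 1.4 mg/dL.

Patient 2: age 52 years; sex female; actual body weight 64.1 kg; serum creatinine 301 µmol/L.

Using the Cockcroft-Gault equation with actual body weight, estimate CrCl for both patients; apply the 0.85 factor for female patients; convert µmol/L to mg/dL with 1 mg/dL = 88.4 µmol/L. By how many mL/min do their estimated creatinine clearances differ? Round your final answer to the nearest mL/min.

45 mL/min

Patient 1: CrCl = (140 − 61) × 82 / (72 × 1.4) = 6478.0 / 100.80 ≈ 64.3 mL/min
Patient 2: SCr = 301 / 88.4 = 3.405 mg/dL
Patient 2: CrCl = (140 − 52) × 64.1 / (72 × 3.405) × 0.85 = 5640.8 / 245.16 × 0.85 ≈ 19.6 mL/min
|64.3 − 19.6| = 44.7 mL/min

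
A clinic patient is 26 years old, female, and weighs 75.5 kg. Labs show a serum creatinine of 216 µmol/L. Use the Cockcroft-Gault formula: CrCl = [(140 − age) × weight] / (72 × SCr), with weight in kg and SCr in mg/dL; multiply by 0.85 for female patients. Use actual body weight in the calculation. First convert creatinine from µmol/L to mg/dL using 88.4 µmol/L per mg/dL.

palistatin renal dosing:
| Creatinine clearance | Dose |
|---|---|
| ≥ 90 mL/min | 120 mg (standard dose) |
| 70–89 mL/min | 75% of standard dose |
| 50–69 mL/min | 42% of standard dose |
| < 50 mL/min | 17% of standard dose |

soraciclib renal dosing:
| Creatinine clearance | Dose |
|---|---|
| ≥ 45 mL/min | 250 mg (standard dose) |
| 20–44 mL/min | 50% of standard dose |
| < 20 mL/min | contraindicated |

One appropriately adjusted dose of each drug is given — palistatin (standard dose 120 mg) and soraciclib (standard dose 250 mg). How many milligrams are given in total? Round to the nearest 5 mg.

145 mg

SCr = 216 / 88.4 = 2.443 mg/dL
CrCl = (140 − 26) × 75.5 / (72 × 2.443) × 0.85 = 8607.0 / 175.90 × 0.85 ≈ 41.6 mL/min
CrCl ≈ 42 mL/min.
palistatin: < 50 mL/min → 17% of 120 mg = 20.4 mg.
soraciclib: 20–44 mL/min → 50% of 250 mg = 125 mg.
Total = 20.4 + 125 = 145.4 mg.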